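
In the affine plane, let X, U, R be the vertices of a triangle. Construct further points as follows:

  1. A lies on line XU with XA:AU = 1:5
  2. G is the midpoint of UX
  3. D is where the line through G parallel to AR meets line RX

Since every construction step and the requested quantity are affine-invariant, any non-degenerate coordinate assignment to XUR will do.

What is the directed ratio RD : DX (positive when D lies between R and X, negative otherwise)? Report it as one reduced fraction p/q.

RD:DX = -2/3

Choose coordinates X = (0, 0), U = (1, 0), R = (0, 1).
1. A lies on line XU with XA:AU = 1:5 ⇒ A = (1/6, 0)
2. G is the midpoint of UX ⇒ G = (1/2, 0)
3. D is where the line through G parallel to AR meets line RX ⇒ D = (0, 3)
D = R + t·(X−R) with t = -2, so RD:DX = t:(1−t) = -2:3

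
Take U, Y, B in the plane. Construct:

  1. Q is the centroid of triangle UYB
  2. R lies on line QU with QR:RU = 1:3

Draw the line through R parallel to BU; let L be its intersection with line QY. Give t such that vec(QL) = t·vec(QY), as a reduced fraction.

t = -1/8

Choose coordinates U = (0, 0), Y = (1, 0), B = (0, 1).
1. Q is the centroid of triangle UYB ⇒ Q = (1/3, 1/3)
2. R lies on line QU with QR:RU = 1:3 ⇒ R = (1/4, 1/4)
through R parallel to BU: direction (0, -1); meets QY at L = (1/4, 3/8)
L = Q + t·(Y−Q) with t = -1/8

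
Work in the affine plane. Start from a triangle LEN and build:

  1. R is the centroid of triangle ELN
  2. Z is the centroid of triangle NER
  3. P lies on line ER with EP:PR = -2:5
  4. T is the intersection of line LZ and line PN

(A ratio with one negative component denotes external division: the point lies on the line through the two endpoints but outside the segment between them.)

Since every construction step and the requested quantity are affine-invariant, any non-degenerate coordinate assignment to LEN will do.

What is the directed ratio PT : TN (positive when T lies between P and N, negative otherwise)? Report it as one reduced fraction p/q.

PT:TN = 5/3

Assign L = (0, 0), E = (1, 0), N = (0, 1) — the answer is frame-independent, so this choice is without loss of generality.
1. R is the centroid of triangle ELN ⇒ R = (1/3, 1/3)
2. Z is the centroid of triangle NER ⇒ Z = (4/9, 4/9)
3. P lies on line ER with EP:PR = -2:5 ⇒ P = (13/9, -2/9)
4. T is the intersection of line LZ and line PN ⇒ T = (13/24, 13/24)
T = P + t·(N−P) with t = 5/8, so PT:TN = t:(1−t) = 5/8:3/8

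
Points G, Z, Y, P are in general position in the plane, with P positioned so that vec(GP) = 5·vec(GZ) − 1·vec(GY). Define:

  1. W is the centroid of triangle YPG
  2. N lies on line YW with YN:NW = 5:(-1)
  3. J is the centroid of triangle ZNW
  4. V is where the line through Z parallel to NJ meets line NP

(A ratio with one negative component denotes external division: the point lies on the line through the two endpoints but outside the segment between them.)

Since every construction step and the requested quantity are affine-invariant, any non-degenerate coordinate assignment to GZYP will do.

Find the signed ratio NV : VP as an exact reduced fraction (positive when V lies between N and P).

NV:VP = -1/3

Choose coordinates G = (0, 0), Z = (1, 0), Y = (0, 1), P = (5, -1).
1. W is the centroid of triangle YPG ⇒ W = (5/3, 0)
2. N lies on line YW with YN:NW = 5:(-1) ⇒ N = (25/12, -1/4)
3. J is the centroid of triangle ZNW ⇒ J = (19/12, -1/12)
4. V is where the line through Z parallel to NJ meets line NP ⇒ V = (5/8, 1/8)
V = N + t·(P−N) with t = -1/2, so NV:VP = t:(1−t) = -1/2:3/2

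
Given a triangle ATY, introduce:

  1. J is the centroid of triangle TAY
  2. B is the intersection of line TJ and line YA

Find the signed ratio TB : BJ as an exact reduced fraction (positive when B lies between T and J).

Choose coordinates A = (0, 0), T = (1, 0), Y = (0, 1).
1. J is the centroid of triangle TAY ⇒ J = (1/3, 1/3)
2. B is the intersection of line TJ and line YA ⇒ B = (0, 1/2)
B = T + t·(J−T) with t = 3/2, so TB:BJ = t:(1−t) = 3/2:-1/2

TB:BJ = -3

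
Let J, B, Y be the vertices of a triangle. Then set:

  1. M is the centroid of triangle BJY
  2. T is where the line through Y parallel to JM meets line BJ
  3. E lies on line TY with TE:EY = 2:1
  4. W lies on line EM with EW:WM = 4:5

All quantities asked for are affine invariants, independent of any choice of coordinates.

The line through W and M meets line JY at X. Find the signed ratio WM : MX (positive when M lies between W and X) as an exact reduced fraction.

Assign J = (0, 0), B = (1, 0), Y = (0, 1) — the answer is frame-independent, so this choice is without loss of generality.
1. M is the centroid of triangle BJY ⇒ M = (1/3, 1/3)
2. T is where the line through Y parallel to JM meets line BJ ⇒ T = (-1, 0)
3. E lies on line TY with TE:EY = 2:1 ⇒ E = (-1/3, 2/3)
4. W lies on line EM with EW:WM = 4:5 ⇒ W = (-1/27, 14/27)
line WM meets JY at X = (0, 1/2)
M = W + t·(X−W) with t = 10, so WM:MX = 10:-9

WM:MX = -10/9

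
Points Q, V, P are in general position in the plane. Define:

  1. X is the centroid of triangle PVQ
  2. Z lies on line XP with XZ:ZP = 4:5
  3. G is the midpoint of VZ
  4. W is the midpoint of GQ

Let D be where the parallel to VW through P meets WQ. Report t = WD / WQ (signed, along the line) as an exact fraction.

Assign Q = (0, 0), V = (1, 0), P = (0, 1) — the answer is frame-independent, so this choice is without loss of generality.
1. X is the centroid of triangle PVQ ⇒ X = (1/3, 1/3)
2. Z lies on line XP with XZ:ZP = 4:5 ⇒ Z = (5/27, 17/27)
3. G is the midpoint of VZ ⇒ G = (16/27, 17/54)
4. W is the midpoint of GQ ⇒ W = (8/27, 17/108)
through P parallel to VW: direction (-19/27, 17/108); meets WQ at D = (608/459, 19/27)
D = W + t·(Q−W) with t = -59/17

t = -59/17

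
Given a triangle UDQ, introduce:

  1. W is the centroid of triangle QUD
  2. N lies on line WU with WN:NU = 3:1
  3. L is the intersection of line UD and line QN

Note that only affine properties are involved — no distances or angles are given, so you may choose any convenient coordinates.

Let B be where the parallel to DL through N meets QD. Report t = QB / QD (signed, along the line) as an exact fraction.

t = 11/12

Choose coordinates U = (0, 0), D = (1, 0), Q = (0, 1).
1. W is the centroid of triangle QUD ⇒ W = (1/3, 1/3)
2. N lies on line WU with WN:NU = 3:1 ⇒ N = (1/12, 1/12)
3. L is the intersection of line UD and line QN ⇒ L = (1/11, 0)
through N parallel to DL: direction (-10/11, 0); meets QD at B = (11/12, 1/12)
B = Q + t·(D−Q) with t = 11/12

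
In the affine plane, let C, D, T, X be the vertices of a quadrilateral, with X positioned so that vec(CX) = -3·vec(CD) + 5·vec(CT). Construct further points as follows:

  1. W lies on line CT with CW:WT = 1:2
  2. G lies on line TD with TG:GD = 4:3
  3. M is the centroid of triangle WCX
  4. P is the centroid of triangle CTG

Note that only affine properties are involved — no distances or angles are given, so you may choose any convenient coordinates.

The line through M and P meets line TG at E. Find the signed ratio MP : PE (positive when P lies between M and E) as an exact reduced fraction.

MP:PE = -1/3

Assign C = (0, 0), D = (1, 0), T = (0, 1), X = (-3, 5) — the answer is frame-independent, so this choice is without loss of generality.
1. W lies on line CT with CW:WT = 1:2 ⇒ W = (0, 1/3)
2. G lies on line TD with TG:GD = 4:3 ⇒ G = (4/7, 3/7)
3. M is the centroid of triangle WCX ⇒ M = (-1, 16/9)
4. P is the centroid of triangle CTG ⇒ P = (4/21, 10/21)
line MP meets TG at E = (-71/21, 92/21)
P = M + t·(E−M) with t = -1/2, so MP:PE = -1/2:3/2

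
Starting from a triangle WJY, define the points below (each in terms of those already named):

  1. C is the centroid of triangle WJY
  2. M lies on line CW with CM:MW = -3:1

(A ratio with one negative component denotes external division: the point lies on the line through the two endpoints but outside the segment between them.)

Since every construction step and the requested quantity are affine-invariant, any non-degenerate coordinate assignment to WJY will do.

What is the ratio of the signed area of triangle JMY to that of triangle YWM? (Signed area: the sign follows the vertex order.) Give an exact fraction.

[JMY]:[YWM] = 8

Choose coordinates W = (0, 0), J = (1, 0), Y = (0, 1).
1. C is the centroid of triangle WJY ⇒ C = (1/3, 1/3)
2. M lies on line CW with CM:MW = -3:1 ⇒ M = (-1/6, -1/6)
2·[JMY] = -4/3, 2·[YWM] = -1/6
[JMY]:[YWM] = -4/3:-1/6 = 8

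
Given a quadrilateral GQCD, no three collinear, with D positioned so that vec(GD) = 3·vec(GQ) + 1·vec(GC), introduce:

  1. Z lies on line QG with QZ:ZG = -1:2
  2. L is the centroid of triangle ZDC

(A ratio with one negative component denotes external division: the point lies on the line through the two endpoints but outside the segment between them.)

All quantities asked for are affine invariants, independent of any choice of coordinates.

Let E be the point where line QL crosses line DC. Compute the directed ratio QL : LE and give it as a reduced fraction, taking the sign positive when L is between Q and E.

QL:LE = 2

Choose coordinates G = (0, 0), Q = (1, 0), C = (0, 1), D = (3, 1).
1. Z lies on line QG with QZ:ZG = -1:2 ⇒ Z = (2, 0)
2. L is the centroid of triangle ZDC ⇒ L = (5/3, 2/3)
line QL meets DC at E = (2, 1)
L = Q + t·(E−Q) with t = 2/3, so QL:LE = 2/3:1/3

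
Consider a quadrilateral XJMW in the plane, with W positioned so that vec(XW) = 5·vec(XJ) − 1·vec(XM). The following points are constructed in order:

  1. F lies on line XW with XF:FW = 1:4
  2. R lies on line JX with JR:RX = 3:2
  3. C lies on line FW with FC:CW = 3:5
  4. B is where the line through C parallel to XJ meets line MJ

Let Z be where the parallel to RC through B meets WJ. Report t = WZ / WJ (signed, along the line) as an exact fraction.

t = -7

Work in coordinates with X = (0, 0), J = (1, 0), M = (0, 1), W = (5, -1).
1. F lies on line XW with XF:FW = 1:4 ⇒ F = (1, -1/5)
2. R lies on line JX with JR:RX = 3:2 ⇒ R = (2/5, 0)
3. C lies on line FW with FC:CW = 3:5 ⇒ C = (5/2, -1/2)
4. B is where the line through C parallel to XJ meets line MJ ⇒ B = (3/2, -1/2)
through B parallel to RC: direction (21/10, -1/2); meets WJ at Z = (33, -8)
Z = W + t·(J−W) with t = -7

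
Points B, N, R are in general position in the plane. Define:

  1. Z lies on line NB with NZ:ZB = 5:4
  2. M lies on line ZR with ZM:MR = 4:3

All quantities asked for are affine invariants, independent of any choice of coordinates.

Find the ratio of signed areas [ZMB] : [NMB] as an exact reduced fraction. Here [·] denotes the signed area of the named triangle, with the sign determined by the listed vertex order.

[ZMB]:[NMB] = 4/9

Assign B = (0, 0), N = (1, 0), R = (0, 1) — the answer is frame-independent, so this choice is without loss of generality.
1. Z lies on line NB with NZ:ZB = 5:4 ⇒ Z = (4/9, 0)
2. M lies on line ZR with ZM:MR = 4:3 ⇒ M = (4/21, 4/7)
2·[ZMB] = 16/63, 2·[NMB] = 4/7
[ZMB]:[NMB] = 16/63:4/7 = 4/9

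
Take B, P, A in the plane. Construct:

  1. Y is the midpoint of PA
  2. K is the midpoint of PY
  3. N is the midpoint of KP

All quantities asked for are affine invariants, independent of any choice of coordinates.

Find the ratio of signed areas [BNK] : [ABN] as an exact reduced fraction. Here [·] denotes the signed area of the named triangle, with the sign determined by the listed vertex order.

[BNK]:[ABN] = 1/7

Assign B = (0, 0), P = (1, 0), A = (0, 1) — the answer is frame-independent, so this choice is without loss of generality.
1. Y is the midpoint of PA ⇒ Y = (1/2, 1/2)
2. K is the midpoint of PY ⇒ K = (3/4, 1/4)
3. N is the midpoint of KP ⇒ N = (7/8, 1/8)
2·[BNK] = 1/8, 2·[ABN] = 7/8
[BNK]:[ABN] = 1/8:7/8 = 1/7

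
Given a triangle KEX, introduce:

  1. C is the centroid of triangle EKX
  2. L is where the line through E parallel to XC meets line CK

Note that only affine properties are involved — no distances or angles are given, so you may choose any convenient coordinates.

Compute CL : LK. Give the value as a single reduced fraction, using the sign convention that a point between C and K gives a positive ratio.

Assign K = (0, 0), E = (1, 0), X = (0, 1) — the answer is frame-independent, so this choice is without loss of generality.
1. C is the centroid of triangle EKX ⇒ C = (1/3, 1/3)
2. L is where the line through E parallel to XC meets line CK ⇒ L = (2/3, 2/3)
L = C + t·(K−C) with t = -1, so CL:LK = t:(1−t) = -1:2

CL:LK = -1/2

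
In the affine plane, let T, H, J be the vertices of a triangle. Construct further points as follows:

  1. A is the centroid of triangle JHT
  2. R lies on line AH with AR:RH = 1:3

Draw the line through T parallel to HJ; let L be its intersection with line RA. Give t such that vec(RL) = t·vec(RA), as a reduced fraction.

Work in coordinates with T = (0, 0), H = (1, 0), J = (0, 1).
1. A is the centroid of triangle JHT ⇒ A = (1/3, 1/3)
2. R lies on line AH with AR:RH = 1:3 ⇒ R = (1/2, 1/4)
through T parallel to HJ: direction (-1, 1); meets RA at L = (-1, 1)
L = R + t·(A−R) with t = 9

t = 9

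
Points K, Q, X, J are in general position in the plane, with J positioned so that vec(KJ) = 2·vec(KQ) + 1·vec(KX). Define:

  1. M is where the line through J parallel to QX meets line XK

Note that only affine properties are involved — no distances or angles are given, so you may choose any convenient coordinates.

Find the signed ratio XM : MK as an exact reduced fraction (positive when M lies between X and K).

XM:MK = -2/3

Assign K = (0, 0), Q = (1, 0), X = (0, 1), J = (2, 1) — the answer is frame-independent, so this choice is without loss of generality.
1. M is where the line through J parallel to QX meets line XK ⇒ M = (0, 3)
M = X + t·(K−X) with t = -2, so XM:MK = t:(1−t) = -2:3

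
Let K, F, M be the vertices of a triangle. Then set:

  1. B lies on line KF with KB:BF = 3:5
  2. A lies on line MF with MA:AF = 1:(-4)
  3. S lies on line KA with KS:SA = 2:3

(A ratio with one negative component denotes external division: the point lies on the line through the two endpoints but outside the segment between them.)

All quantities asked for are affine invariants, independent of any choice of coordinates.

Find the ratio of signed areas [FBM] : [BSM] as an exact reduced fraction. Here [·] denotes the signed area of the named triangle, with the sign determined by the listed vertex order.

[FBM]:[BSM] = 75/37

Assign K = (0, 0), F = (1, 0), M = (0, 1) — the answer is frame-independent, so this choice is without loss of generality.
1. B lies on line KF with KB:BF = 3:5 ⇒ B = (3/8, 0)
2. A lies on line MF with MA:AF = 1:(-4) ⇒ A = (-1/3, 4/3)
3. S lies on line KA with KS:SA = 2:3 ⇒ S = (-2/15, 8/15)
2·[FBM] = -5/8, 2·[BSM] = -37/120
[FBM]:[BSM] = -5/8:-37/120 = 75/37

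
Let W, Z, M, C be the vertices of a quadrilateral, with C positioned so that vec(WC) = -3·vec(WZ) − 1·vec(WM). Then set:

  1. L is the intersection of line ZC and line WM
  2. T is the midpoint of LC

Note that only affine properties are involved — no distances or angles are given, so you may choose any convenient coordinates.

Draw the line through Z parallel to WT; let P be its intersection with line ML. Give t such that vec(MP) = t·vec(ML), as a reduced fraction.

t = 17/15

Assign W = (0, 0), Z = (1, 0), M = (0, 1), C = (-3, -1) — the answer is frame-independent, so this choice is without loss of generality.
1. L is the intersection of line ZC and line WM ⇒ L = (0, -1/4)
2. T is the midpoint of LC ⇒ T = (-3/2, -5/8)
through Z parallel to WT: direction (-3/2, -5/8); meets ML at P = (0, -5/12)
P = M + t·(L−M) with t = 17/15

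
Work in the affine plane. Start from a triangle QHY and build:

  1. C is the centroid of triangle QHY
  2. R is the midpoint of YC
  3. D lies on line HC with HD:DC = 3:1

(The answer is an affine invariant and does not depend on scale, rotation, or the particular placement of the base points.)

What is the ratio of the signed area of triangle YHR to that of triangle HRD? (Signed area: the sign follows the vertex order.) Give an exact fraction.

[YHR]:[HRD] = -4/3

Assign Q = (0, 0), H = (1, 0), Y = (0, 1) — the answer is frame-independent, so this choice is without loss of generality.
1. C is the centroid of triangle QHY ⇒ C = (1/3, 1/3)
2. R is the midpoint of YC ⇒ R = (1/6, 2/3)
3. D lies on line HC with HD:DC = 3:1 ⇒ D = (1/2, 1/4)
2·[YHR] = -1/6, 2·[HRD] = 1/8
[YHR]:[HRD] = -1/6:1/8 = -4/3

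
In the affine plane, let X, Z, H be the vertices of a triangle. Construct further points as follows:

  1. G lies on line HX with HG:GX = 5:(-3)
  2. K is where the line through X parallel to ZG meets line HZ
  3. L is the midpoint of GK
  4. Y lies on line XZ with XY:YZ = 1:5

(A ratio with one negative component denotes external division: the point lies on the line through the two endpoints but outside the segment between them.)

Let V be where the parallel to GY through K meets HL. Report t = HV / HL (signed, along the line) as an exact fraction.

Assign X = (0, 0), Z = (1, 0), H = (0, 1) — the answer is frame-independent, so this choice is without loss of generality.
1. G lies on line HX with HG:GX = 5:(-3) ⇒ G = (0, -3/2)
2. K is where the line through X parallel to ZG meets line HZ ⇒ K = (2/5, 3/5)
3. L is the midpoint of GK ⇒ L = (1/5, -9/20)
4. Y lies on line XZ with XY:YZ = 1:5 ⇒ Y = (1/6, 0)
through K parallel to GY: direction (1/6, 3/2); meets HL at V = (16/65, -51/65)
V = H + t·(L−H) with t = 16/13

t = 16/13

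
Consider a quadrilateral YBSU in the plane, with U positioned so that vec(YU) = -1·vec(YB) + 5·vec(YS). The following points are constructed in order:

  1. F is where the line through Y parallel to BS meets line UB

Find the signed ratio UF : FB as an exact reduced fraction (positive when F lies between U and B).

Set Y = (0, 0), B = (1, 0), S = (0, 1), U = (-1, 5); any affine frame gives the same invariant.
1. F is where the line through Y parallel to BS meets line UB ⇒ F = (5/3, -5/3)
F = U + t·(B−U) with t = 4/3, so UF:FB = t:(1−t) = 4/3:-1/3

UF:FB = -4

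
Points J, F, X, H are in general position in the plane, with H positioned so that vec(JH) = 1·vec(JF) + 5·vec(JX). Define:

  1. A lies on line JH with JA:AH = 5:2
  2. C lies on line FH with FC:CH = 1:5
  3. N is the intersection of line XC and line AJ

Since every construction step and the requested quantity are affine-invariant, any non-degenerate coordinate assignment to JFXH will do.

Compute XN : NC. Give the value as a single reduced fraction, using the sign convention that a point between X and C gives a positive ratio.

XN:NC = 6/25

Assign J = (0, 0), F = (1, 0), X = (0, 1), H = (1, 5) — the answer is frame-independent, so this choice is without loss of generality.
1. A lies on line JH with JA:AH = 5:2 ⇒ A = (5/7, 25/7)
2. C lies on line FH with FC:CH = 1:5 ⇒ C = (1, 5/6)
3. N is the intersection of line XC and line AJ ⇒ N = (6/31, 30/31)
N = X + t·(C−X) with t = 6/31, so XN:NC = t:(1−t) = 6/31:25/31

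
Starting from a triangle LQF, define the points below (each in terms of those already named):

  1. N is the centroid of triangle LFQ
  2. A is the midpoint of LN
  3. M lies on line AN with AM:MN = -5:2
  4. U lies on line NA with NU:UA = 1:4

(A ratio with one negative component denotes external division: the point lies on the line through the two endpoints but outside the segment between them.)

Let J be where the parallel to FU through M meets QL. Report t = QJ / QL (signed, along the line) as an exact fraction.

Work in coordinates with L = (0, 0), Q = (1, 0), F = (0, 1).
1. N is the centroid of triangle LFQ ⇒ N = (1/3, 1/3)
2. A is the midpoint of LN ⇒ A = (1/6, 1/6)
3. M lies on line AN with AM:MN = -5:2 ⇒ M = (4/9, 4/9)
4. U lies on line NA with NU:UA = 1:4 ⇒ U = (3/10, 3/10)
through M parallel to FU: direction (3/10, -7/10); meets QL at J = (40/63, 0)
J = Q + t·(L−Q) with t = 23/63

t = 23/63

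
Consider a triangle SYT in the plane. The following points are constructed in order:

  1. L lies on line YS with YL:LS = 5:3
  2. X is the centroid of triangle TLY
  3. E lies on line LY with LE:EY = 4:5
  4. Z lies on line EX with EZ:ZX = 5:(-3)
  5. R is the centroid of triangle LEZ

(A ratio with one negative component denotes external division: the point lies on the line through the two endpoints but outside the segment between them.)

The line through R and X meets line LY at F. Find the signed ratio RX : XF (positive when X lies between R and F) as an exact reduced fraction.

RX:XF = -1/6

Assign S = (0, 0), Y = (1, 0), T = (0, 1) — the answer is frame-independent, so this choice is without loss of generality.
1. L lies on line YS with YL:LS = 5:3 ⇒ L = (3/8, 0)
2. X is the centroid of triangle TLY ⇒ X = (11/24, 1/3)
3. E lies on line LY with LE:EY = 4:5 ⇒ E = (47/72, 0)
4. Z lies on line EX with EZ:ZX = 5:(-3) ⇒ Z = (1/6, 5/6)
5. R is the centroid of triangle LEZ ⇒ R = (43/108, 5/18)
line RX meets LY at F = (7/72, 0)
X = R + t·(F−R) with t = -1/5, so RX:XF = -1/5:6/5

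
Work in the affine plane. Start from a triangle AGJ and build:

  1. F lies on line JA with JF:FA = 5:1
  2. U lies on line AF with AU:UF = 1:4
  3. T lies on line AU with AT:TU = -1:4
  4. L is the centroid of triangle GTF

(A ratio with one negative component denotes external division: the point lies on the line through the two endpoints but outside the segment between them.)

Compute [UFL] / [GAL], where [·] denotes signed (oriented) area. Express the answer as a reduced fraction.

Choose coordinates A = (0, 0), G = (1, 0), J = (0, 1).
1. F lies on line JA with JF:FA = 5:1 ⇒ F = (0, 1/6)
2. U lies on line AF with AU:UF = 1:4 ⇒ U = (0, 1/30)
3. T lies on line AU with AT:TU = -1:4 ⇒ T = (0, -1/90)
4. L is the centroid of triangle GTF ⇒ L = (1/3, 7/135)
2·[UFL] = -2/45, 2·[GAL] = -7/135
[UFL]:[GAL] = -2/45:-7/135 = 6/7

[UFL]:[GAL] = 6/7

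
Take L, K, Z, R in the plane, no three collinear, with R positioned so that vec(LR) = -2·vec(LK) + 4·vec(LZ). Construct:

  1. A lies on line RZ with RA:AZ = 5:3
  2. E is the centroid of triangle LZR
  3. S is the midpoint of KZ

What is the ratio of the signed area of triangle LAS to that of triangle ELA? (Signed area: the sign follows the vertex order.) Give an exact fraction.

Choose coordinates L = (0, 0), K = (1, 0), Z = (0, 1), R = (-2, 4).
1. A lies on line RZ with RA:AZ = 5:3 ⇒ A = (-3/4, 17/8)
2. E is the centroid of triangle LZR ⇒ E = (-2/3, 5/3)
3. S is the midpoint of KZ ⇒ S = (1/2, 1/2)
2·[LAS] = -23/16, 2·[ELA] = 1/6
[LAS]:[ELA] = -23/16:1/6 = -69/8

[LAS]:[ELA] = -69/8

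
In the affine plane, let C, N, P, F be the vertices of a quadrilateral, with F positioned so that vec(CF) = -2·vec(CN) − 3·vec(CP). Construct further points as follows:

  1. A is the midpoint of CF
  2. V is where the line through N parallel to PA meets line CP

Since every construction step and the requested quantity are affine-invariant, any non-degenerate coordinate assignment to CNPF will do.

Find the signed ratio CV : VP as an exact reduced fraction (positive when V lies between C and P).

Choose coordinates C = (0, 0), N = (1, 0), P = (0, 1), F = (-2, -3).
1. A is the midpoint of CF ⇒ A = (-1, -3/2)
2. V is where the line through N parallel to PA meets line CP ⇒ V = (0, -5/2)
V = C + t·(P−C) with t = -5/2, so CV:VP = t:(1−t) = -5/2:7/2

CV:VP = -5/7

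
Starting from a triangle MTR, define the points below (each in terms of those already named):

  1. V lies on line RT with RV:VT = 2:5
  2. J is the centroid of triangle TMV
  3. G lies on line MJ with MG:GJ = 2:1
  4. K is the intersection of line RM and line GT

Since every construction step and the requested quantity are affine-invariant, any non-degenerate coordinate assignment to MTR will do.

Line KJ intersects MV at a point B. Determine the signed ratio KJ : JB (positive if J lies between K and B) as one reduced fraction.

Set M = (0, 0), T = (1, 0), R = (0, 1); any affine frame gives the same invariant.
1. V lies on line RT with RV:VT = 2:5 ⇒ V = (2/7, 5/7)
2. J is the centroid of triangle TMV ⇒ J = (3/7, 5/21)
3. G lies on line MJ with MG:GJ = 2:1 ⇒ G = (2/7, 10/63)
4. K is the intersection of line RM and line GT ⇒ K = (0, 2/9)
line KJ meets MV at B = (12/133, 30/133)
J = K + t·(B−K) with t = 19/4, so KJ:JB = 19/4:-15/4

KJ:JB = -19/15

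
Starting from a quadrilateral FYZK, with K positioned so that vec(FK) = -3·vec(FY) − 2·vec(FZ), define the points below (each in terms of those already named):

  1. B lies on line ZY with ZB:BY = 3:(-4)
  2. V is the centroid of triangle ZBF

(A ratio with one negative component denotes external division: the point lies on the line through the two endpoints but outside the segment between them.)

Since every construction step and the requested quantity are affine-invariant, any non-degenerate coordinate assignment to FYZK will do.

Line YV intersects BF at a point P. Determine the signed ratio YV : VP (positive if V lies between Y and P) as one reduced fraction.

Work in coordinates with F = (0, 0), Y = (1, 0), Z = (0, 1), K = (-3, -2).
1. B lies on line ZY with ZB:BY = 3:(-4) ⇒ B = (-3, 4)
2. V is the centroid of triangle ZBF ⇒ V = (-1, 5/3)
line YV meets BF at P = (-5/3, 20/9)
V = Y + t·(P−Y) with t = 3/4, so YV:VP = 3/4:1/4

YV:VP = 3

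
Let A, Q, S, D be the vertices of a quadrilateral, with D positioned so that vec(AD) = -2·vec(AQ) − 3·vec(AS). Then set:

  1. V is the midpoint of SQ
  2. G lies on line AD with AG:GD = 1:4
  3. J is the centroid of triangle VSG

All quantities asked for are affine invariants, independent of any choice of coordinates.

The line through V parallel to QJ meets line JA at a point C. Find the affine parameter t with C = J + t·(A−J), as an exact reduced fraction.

Set A = (0, 0), Q = (1, 0), S = (0, 1), D = (-2, -3); any affine frame gives the same invariant.
1. V is the midpoint of SQ ⇒ V = (1/2, 1/2)
2. G lies on line AD with AG:GD = 1:4 ⇒ G = (-2/5, -3/5)
3. J is the centroid of triangle VSG ⇒ J = (1/30, 3/10)
through V parallel to QJ: direction (-29/30, 3/10); meets JA at C = (19/270, 19/30)
C = J + t·(A−J) with t = -10/9

t = -10/9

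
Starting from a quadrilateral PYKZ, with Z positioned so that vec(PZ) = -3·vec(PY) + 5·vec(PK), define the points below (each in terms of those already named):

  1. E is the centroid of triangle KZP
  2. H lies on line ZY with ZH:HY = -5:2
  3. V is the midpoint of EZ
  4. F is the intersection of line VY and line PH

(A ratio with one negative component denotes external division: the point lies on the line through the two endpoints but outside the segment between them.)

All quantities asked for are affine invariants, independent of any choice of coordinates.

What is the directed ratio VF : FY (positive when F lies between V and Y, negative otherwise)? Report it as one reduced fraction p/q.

Work in coordinates with P = (0, 0), Y = (1, 0), K = (0, 1), Z = (-3, 5).
1. E is the centroid of triangle KZP ⇒ E = (-1, 2)
2. H lies on line ZY with ZH:HY = -5:2 ⇒ H = (11/3, -10/3)
3. V is the midpoint of EZ ⇒ V = (-2, 7/2)
4. F is the intersection of line VY and line PH ⇒ F = (77/17, -70/17)
F = V + t·(Y−V) with t = 37/17, so VF:FY = t:(1−t) = 37/17:-20/17

VF:FY = -37/20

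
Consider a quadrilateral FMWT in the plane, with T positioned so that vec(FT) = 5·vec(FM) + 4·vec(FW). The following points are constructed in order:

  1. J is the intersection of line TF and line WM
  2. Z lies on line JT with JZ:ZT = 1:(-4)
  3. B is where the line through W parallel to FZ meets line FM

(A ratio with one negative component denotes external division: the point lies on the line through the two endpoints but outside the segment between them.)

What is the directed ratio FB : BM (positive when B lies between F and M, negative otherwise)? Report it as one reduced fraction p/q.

FB:BM = -5/9

Set F = (0, 0), M = (1, 0), W = (0, 1), T = (5, 4); any affine frame gives the same invariant.
1. J is the intersection of line TF and line WM ⇒ J = (5/9, 4/9)
2. Z lies on line JT with JZ:ZT = 1:(-4) ⇒ Z = (-25/27, -20/27)
3. B is where the line through W parallel to FZ meets line FM ⇒ B = (-5/4, 0)
B = F + t·(M−F) with t = -5/4, so FB:BM = t:(1−t) = -5/4:9/4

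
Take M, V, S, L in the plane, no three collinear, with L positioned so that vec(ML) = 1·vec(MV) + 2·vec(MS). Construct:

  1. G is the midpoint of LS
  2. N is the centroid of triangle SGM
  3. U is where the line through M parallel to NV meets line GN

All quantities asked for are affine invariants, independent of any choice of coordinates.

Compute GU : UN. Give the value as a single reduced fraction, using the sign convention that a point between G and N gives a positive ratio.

Work in coordinates with M = (0, 0), V = (1, 0), S = (0, 1), L = (1, 2).
1. G is the midpoint of LS ⇒ G = (1/2, 3/2)
2. N is the centroid of triangle SGM ⇒ N = (1/6, 5/6)
3. U is where the line through M parallel to NV meets line GN ⇒ U = (-1/6, 1/6)
U = G + t·(N−G) with t = 2, so GU:UN = t:(1−t) = 2:-1

GU:UN = -2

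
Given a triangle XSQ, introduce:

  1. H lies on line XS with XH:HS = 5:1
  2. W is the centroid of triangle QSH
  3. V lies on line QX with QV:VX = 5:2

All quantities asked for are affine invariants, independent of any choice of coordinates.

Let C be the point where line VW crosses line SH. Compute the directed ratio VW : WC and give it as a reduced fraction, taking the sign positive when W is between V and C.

Set X = (0, 0), S = (1, 0), Q = (0, 1); any affine frame gives the same invariant.
1. H lies on line XS with XH:HS = 5:1 ⇒ H = (5/6, 0)
2. W is the centroid of triangle QSH ⇒ W = (11/18, 1/3)
3. V lies on line QX with QV:VX = 5:2 ⇒ V = (0, 2/7)
line VW meets SH at C = (-11/3, 0)
W = V + t·(C−V) with t = -1/6, so VW:WC = -1/6:7/6

VW:WC = -1/7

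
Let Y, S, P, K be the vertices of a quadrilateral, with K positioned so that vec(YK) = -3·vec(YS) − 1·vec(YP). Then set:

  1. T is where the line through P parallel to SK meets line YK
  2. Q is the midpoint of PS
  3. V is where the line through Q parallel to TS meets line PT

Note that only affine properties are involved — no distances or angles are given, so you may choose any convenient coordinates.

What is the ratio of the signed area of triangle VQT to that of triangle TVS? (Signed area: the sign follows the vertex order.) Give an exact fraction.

[VQT]:[TVS] = 1/2

Assign Y = (0, 0), S = (1, 0), P = (0, 1), K = (-3, -1) — the answer is frame-independent, so this choice is without loss of generality.
1. T is where the line through P parallel to SK meets line YK ⇒ T = (12, 4)
2. Q is the midpoint of PS ⇒ Q = (1/2, 1/2)
3. V is where the line through Q parallel to TS meets line PT ⇒ V = (6, 5/2)
2·[VQT] = 15/4, 2·[TVS] = 15/2
[VQT]:[TVS] = 15/4:15/2 = 1/2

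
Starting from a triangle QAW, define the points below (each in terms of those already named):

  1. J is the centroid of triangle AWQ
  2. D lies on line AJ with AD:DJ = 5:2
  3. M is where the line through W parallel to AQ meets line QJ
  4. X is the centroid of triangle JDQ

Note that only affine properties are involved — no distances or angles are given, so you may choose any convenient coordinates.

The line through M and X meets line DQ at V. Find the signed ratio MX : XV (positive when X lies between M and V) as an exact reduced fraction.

Choose coordinates Q = (0, 0), A = (1, 0), W = (0, 1).
1. J is the centroid of triangle AWQ ⇒ J = (1/3, 1/3)
2. D lies on line AJ with AD:DJ = 5:2 ⇒ D = (11/21, 5/21)
3. M is where the line through W parallel to AQ meets line QJ ⇒ M = (1, 1)
4. X is the centroid of triangle JDQ ⇒ X = (2/7, 4/21)
line MX meets DQ at V = (11/56, 5/56)
X = M + t·(V−M) with t = 8/9, so MX:XV = 8/9:1/9

MX:XV = 8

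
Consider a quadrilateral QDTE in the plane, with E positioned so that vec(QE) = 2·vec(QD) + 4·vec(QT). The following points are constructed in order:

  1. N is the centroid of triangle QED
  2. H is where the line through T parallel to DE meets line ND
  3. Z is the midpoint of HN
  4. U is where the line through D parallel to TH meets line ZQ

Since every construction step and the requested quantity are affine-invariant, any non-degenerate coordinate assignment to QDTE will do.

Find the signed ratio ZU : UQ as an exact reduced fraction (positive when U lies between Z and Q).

ZU:UQ = -19/24

Assign Q = (0, 0), D = (1, 0), T = (0, 1), E = (2, 4) — the answer is frame-independent, so this choice is without loss of generality.
1. N is the centroid of triangle QED ⇒ N = (1, 4/3)
2. H is where the line through T parallel to DE meets line ND ⇒ H = (1, 5)
3. Z is the midpoint of HN ⇒ Z = (1, 19/6)
4. U is where the line through D parallel to TH meets line ZQ ⇒ U = (24/5, 76/5)
U = Z + t·(Q−Z) with t = -19/5, so ZU:UQ = t:(1−t) = -19/5:24/5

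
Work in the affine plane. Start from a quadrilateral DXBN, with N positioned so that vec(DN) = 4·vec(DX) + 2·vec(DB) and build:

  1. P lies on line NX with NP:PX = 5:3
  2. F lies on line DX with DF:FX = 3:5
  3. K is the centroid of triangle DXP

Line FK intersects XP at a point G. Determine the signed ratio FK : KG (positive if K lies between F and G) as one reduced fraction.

Set D = (0, 0), X = (1, 0), B = (0, 1), N = (4, 2); any affine frame gives the same invariant.
1. P lies on line NX with NP:PX = 5:3 ⇒ P = (17/8, 3/4)
2. F lies on line DX with DF:FX = 3:5 ⇒ F = (3/8, 0)
3. K is the centroid of triangle DXP ⇒ K = (25/24, 1/4)
line FK meets XP at G = (101/56, 15/28)
K = F + t·(G−F) with t = 7/15, so FK:KG = 7/15:8/15

FK:KG = 7/8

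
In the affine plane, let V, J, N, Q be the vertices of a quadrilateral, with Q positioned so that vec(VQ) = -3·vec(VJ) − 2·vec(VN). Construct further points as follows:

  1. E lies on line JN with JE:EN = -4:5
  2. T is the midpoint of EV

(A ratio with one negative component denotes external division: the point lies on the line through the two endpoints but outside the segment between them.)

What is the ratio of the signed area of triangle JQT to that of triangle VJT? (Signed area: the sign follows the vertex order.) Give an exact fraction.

Set V = (0, 0), J = (1, 0), N = (0, 1), Q = (-3, -2); any affine frame gives the same invariant.
1. E lies on line JN with JE:EN = -4:5 ⇒ E = (5, -4)
2. T is the midpoint of EV ⇒ T = (5/2, -2)
2·[JQT] = 11, 2·[VJT] = -2
[JQT]:[VJT] = 11:-2 = -11/2

[JQT]:[VJT] = -11/2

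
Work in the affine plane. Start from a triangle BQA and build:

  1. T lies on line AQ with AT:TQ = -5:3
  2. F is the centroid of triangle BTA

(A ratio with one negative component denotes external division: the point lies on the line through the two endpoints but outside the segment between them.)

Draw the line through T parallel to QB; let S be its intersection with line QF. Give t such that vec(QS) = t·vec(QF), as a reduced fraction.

t = 9

Assign B = (0, 0), Q = (1, 0), A = (0, 1) — the answer is frame-independent, so this choice is without loss of generality.
1. T lies on line AQ with AT:TQ = -5:3 ⇒ T = (5/2, -3/2)
2. F is the centroid of triangle BTA ⇒ F = (5/6, -1/6)
through T parallel to QB: direction (-1, 0); meets QF at S = (-1/2, -3/2)
S = Q + t·(F−Q) with t = 9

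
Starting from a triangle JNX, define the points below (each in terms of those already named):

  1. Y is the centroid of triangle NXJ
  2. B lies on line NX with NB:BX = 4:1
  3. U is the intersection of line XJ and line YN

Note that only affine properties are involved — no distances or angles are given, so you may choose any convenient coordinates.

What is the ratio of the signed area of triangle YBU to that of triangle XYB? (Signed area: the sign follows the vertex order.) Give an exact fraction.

Work in coordinates with J = (0, 0), N = (1, 0), X = (0, 1).
1. Y is the centroid of triangle NXJ ⇒ Y = (1/3, 1/3)
2. B lies on line NX with NB:BX = 4:1 ⇒ B = (1/5, 4/5)
3. U is the intersection of line XJ and line YN ⇒ U = (0, 1/2)
2·[YBU] = 2/15, 2·[XYB] = 1/15
[YBU]:[XYB] = 2/15:1/15 = 2

[YBU]:[XYB] = 2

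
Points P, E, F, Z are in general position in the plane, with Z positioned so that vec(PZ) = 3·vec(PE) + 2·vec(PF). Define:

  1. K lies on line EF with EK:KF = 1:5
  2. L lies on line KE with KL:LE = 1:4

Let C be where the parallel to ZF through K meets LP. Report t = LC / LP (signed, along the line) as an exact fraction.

t = 2/7

Choose coordinates P = (0, 0), E = (1, 0), F = (0, 1), Z = (3, 2).
1. K lies on line EF with EK:KF = 1:5 ⇒ K = (5/6, 1/6)
2. L lies on line KE with KL:LE = 1:4 ⇒ L = (13/15, 2/15)
through K parallel to ZF: direction (-3, -1); meets LP at C = (13/21, 2/21)
C = L + t·(P−L) with t = 2/7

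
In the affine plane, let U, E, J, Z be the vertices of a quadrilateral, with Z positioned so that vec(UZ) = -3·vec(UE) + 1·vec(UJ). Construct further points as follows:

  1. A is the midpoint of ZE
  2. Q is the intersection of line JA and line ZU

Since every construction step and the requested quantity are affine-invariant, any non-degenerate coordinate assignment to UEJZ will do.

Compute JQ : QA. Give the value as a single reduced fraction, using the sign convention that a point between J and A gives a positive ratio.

Choose coordinates U = (0, 0), E = (1, 0), J = (0, 1), Z = (-3, 1).
1. A is the midpoint of ZE ⇒ A = (-1, 1/2)
2. Q is the intersection of line JA and line ZU ⇒ Q = (-6/5, 2/5)
Q = J + t·(A−J) with t = 6/5, so JQ:QA = t:(1−t) = 6/5:-1/5

JQ:QA = -6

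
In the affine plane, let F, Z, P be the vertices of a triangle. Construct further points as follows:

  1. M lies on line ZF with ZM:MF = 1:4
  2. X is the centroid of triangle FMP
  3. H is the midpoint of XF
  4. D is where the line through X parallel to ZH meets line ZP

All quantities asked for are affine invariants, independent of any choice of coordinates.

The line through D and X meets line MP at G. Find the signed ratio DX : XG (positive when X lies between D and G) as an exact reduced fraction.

Set F = (0, 0), Z = (1, 0), P = (0, 1); any affine frame gives the same invariant.
1. M lies on line ZF with ZM:MF = 1:4 ⇒ M = (4/5, 0)
2. X is the centroid of triangle FMP ⇒ X = (4/15, 1/3)
3. H is the midpoint of XF ⇒ H = (2/15, 1/6)
4. D is where the line through X parallel to ZH meets line ZP ⇒ D = (16/21, 5/21)
line DX meets MP at G = (32/55, 3/11)
X = D + t·(G−D) with t = 11/4, so DX:XG = 11/4:-7/4

DX:XG = -11/7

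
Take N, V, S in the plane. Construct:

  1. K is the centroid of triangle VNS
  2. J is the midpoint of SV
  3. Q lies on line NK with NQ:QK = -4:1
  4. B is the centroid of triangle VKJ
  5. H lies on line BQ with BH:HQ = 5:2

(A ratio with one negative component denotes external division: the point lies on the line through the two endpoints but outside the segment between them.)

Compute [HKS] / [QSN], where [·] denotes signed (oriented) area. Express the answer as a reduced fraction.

Choose coordinates N = (0, 0), V = (1, 0), S = (0, 1).
1. K is the centroid of triangle VNS ⇒ K = (1/3, 1/3)
2. J is the midpoint of SV ⇒ J = (1/2, 1/2)
3. Q lies on line NK with NQ:QK = -4:1 ⇒ Q = (4/9, 4/9)
4. B is the centroid of triangle VKJ ⇒ B = (11/18, 5/18)
5. H lies on line BQ with BH:HQ = 5:2 ⇒ H = (31/63, 25/63)
2·[HKS] = -8/63, 2·[QSN] = 4/9
[HKS]:[QSN] = -8/63:4/9 = -2/7

[HKS]:[QSN] = -2/7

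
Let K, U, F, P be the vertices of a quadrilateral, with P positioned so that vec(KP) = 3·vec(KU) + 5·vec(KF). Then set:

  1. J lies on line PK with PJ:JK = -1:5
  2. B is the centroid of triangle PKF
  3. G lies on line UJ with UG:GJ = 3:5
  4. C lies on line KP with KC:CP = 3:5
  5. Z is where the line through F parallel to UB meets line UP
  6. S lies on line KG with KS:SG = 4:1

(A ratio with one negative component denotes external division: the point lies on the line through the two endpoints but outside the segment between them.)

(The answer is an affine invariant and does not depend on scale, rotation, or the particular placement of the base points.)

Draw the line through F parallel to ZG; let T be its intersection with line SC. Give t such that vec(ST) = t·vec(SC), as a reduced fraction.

t = 78/31

Work in coordinates with K = (0, 0), U = (1, 0), F = (0, 1), P = (3, 5).
1. J lies on line PK with PJ:JK = -1:5 ⇒ J = (15/4, 25/4)
2. B is the centroid of triangle PKF ⇒ B = (1, 2)
3. G lies on line UJ with UG:GJ = 3:5 ⇒ G = (65/32, 75/32)
4. C lies on line KP with KC:CP = 3:5 ⇒ C = (9/8, 15/8)
5. Z is where the line through F parallel to UB meets line UP ⇒ Z = (0, -5/2)
6. S lies on line KG with KS:SG = 4:1 ⇒ S = (13/8, 15/8)
through F parallel to ZG: direction (65/32, 155/32); meets SC at T = (91/248, 15/8)
T = S + t·(C−S) with t = 78/31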